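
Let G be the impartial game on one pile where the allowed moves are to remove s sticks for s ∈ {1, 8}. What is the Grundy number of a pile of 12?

1

Compute g(0), g(1), … for moves {1, 8}:
k:     0  1  2  3  4  5  6  7  8  9 10 11 12
g(k):  0  1  0  1  0  1  0  1  2  0  1  0  1
So g(12) = 1.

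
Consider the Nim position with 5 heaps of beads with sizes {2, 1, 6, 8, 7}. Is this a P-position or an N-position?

Compute the nim-sum pairwise:
2 ^ 1 = 3
3 ^ 6 = 5
5 ^ 8 = 13
13 ^ 7 = 10
The nim-sum is 10 ≠ 0, so this is an N-position: the player to move can win.

N-position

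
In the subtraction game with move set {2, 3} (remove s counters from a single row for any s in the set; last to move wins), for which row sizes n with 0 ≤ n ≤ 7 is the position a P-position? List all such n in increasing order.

0, 1, 5, 6

Grundy values for subtraction set {2, 3}:
g(0) = mex{} = 0
g(1) = mex{} = 0
g(2) = mex{0} = 1
g(3) = mex{0} = 1
g(4) = mex{0,1} = 2
g(5) = mex{1} = 0
g(6) = mex{1,2} = 0
g(7) = mex{0,2} = 1
The P-positions (g = 0) in 0..7 are 0, 1, 5, 6.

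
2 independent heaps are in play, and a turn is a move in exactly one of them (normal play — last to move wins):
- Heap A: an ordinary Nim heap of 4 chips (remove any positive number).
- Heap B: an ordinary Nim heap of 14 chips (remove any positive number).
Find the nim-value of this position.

10

Heap A is a plain Nim heap of size 4, so its Grundy value is 4.
Heap B is a plain Nim heap of size 14, so its Grundy value is 14.
By the Sprague-Grundy theorem, the Grundy value of a sum of independent games is the XOR of the component values.
Combined value = 4 ⊕ 14 = 10.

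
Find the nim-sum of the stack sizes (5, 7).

2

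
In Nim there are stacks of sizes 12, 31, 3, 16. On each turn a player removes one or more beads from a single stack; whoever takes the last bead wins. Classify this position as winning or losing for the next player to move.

Losing position

Compute the nim-sum pairwise:
12 ⊕ 31 = 19
19 ⊕ 3 = 16
16 ⊕ 16 = 0
The nim-sum is 0, so this is a P-position: the player to move is in a losing position under optimal play.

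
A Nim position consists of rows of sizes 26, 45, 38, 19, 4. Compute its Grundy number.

6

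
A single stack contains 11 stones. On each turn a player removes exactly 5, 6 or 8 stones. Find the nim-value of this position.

Compute g(0), g(1), … for moves {5, 6, 8}:
g(0) = mex{} = 0
g(1) = mex{} = 0
g(2) = mex{} = 0
g(3) = mex{} = 0
g(4) = mex{} = 0
g(5) = mex{0} = 1
g(6) = mex{0} = 1
g(7) = mex{0} = 1
g(8) = mex{0} = 1
g(9) = mex{0} = 1
g(10) = mex{0,1} = 2
g(11) = mex{0,1} = 2
So g(11) = 2.

2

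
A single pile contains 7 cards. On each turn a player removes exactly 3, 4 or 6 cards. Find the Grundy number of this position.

2

Build the Grundy sequence with g(k) = mex{g(k−s) : s ∈ {3, 4, 6}, s ≤ k}:
g(0) = mex{} = 0
g(1) = mex{} = 0
g(2) = mex{} = 0
g(3) = mex{0} = 1
g(4) = mex{0} = 1
g(5) = mex{0} = 1
g(6) = mex{0,1} = 2
g(7) = mex{0,1} = 2
So g(7) = 2.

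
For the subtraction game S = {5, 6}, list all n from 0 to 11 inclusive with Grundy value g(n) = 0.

Compute g(0), g(1), … for moves {5, 6}:
k:     0  1  2  3  4  5  6  7  8  9 10 11
g(k):  0  0  0  0  0  1  1  1  1  1  2  0
The P-positions (g = 0) in 0..11 are 0, 1, 2, 3, 4, 11.

0, 1, 2, 3, 4, 11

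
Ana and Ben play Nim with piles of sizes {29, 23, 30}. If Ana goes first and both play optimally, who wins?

Ana wins

In binary:
  11101  (29)
  10111  (23)
  11110  (30)
  -----
  10100  (20)
The nim-sum is 20 ≠ 0, so this is an N-position: the player to move can win; Ana has a winning move.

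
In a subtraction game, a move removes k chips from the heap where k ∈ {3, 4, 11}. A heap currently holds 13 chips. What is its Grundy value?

Compute g(0), g(1), … for moves {3, 4, 11}:
g(0) = mex{} = 0
g(1) = mex{} = 0
g(2) = mex{} = 0
g(3) = mex{0} = 1
g(4) = mex{0} = 1
g(5) = mex{0} = 1
g(6) = mex{0,1} = 2
g(7) = mex{1} = 0
g(8) = mex{1} = 0
g(9) = mex{1,2} = 0
g(10) = mex{0,2} = 1
g(11) = mex{0} = 1
g(12) = mex{0} = 1
g(13) = mex{0,1} = 2
So g(13) = 2.

2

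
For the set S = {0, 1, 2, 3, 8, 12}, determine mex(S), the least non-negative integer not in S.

4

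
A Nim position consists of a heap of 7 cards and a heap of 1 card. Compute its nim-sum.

Nim-sum: 7 ^ 1 = 6.

6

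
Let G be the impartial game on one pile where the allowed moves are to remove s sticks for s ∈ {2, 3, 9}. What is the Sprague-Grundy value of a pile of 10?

2

Build the Grundy sequence with g(k) = mex{g(k−s) : s ∈ {2, 3, 9}, s ≤ k}:
k:     0  1  2  3  4  5  6  7  8  9 10
g(k):  0  0  1  1  2  0  0  1  1  2  2
So g(10) = 2.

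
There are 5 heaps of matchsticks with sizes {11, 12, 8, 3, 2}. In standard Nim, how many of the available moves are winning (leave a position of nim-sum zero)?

Compute the nim-sum pairwise:
11 ^ 12 = 7
7 ^ 8 = 15
15 ^ 3 = 12
12 ^ 2 = 14
The overall nim-sum is X = 14. A heap of size p has a winning move iff p XOR X < p (reduce it to p XOR X).
  11: 11 XOR 14 = 5 < 11 — winning move (to 5).
  12: 12 XOR 14 = 2 < 12 — winning move (to 2).
  8: 8 XOR 14 = 6 < 8 — winning move (to 6).
  3: 3 XOR 14 = 13 ≥ 3 — no move.
  2: 2 XOR 14 = 12 ≥ 2 — no move.
That gives 3 winning moves.

3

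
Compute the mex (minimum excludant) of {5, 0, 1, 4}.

The values 0, 1 are all present; 2 is the first non-negative integer missing from the set.

2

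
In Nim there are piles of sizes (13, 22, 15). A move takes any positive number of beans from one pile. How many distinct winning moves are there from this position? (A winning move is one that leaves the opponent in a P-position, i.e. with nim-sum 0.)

1

Nim-sum: 13 XOR 22 XOR 15 = 20.
The overall nim-sum is X = 20. A pile of size p has a winning move iff p XOR X < p (reduce it to p XOR X).
  13: 13 XOR 20 = 25 ≥ 13 — no move.
  22: 22 XOR 20 = 2 < 22 — winning move (to 2).
  15: 15 XOR 20 = 27 ≥ 15 — no move.
That gives 1 winning move.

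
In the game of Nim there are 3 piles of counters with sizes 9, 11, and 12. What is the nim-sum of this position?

14

Write each in binary and XOR column by column:
  1001  (9)
  1011  (11)
  1100  (12)
  ----
  1110  (14)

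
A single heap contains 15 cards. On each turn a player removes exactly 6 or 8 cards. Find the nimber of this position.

Build the Grundy sequence with g(k) = mex{g(k−s) : s ∈ {6, 8}, s ≤ k}:
k:     0  1  2  3  4  5  6  7  8  9 10 11 12 13 14 15
g(k):  0  0  0  0  0  0  1  1  1  1  1  1  2  2  0  0
So g(15) = 0.

0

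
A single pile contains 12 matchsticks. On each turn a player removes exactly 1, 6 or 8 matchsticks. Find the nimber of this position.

1

Grundy values for subtraction set {1, 6, 8}:
k:     0  1  2  3  4  5  6  7  8  9 10 11 12
g(k):  0  1  0  1  0  1  2  0  1  0  1  0  1
So g(12) = 1.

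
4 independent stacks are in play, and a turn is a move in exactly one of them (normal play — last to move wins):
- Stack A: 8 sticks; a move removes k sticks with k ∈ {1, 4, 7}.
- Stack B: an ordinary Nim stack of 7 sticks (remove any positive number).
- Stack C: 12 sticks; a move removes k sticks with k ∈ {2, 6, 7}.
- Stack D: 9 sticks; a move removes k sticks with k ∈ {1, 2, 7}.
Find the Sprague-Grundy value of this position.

For stack A, compute g(0), g(1), … with moves {1, 4, 7}:
g(0) = mex{} = 0
g(1) = mex{0} = 1
g(2) = mex{1} = 0
g(3) = mex{0} = 1
g(4) = mex{0,1} = 2
g(5) = mex{1,2} = 0
g(6) = mex{0} = 1
g(7) = mex{0,1} = 2
g(8) = mex{1,2} = 0
So g(8) = 0.
Stack B is a plain Nim stack of size 7, so its Grundy value is 7.
Grundy values for stack C (subtraction set {2, 6, 7}):
k:     0  1  2  3  4  5  6  7  8  9 10 11 12
g(k):  0  0  1  1  0  0  1  1  2  0  3  1  2
So g(12) = 2.
Grundy values for stack D (subtraction set {1, 2, 7}):
g(0) = mex{} = 0
g(1) = mex{0} = 1
g(2) = mex{0,1} = 2
g(3) = mex{1,2} = 0
g(4) = mex{0,2} = 1
g(5) = mex{0,1} = 2
g(6) = mex{1,2} = 0
g(7) = mex{0,2} = 1
g(8) = mex{0,1} = 2
g(9) = mex{1,2} = 0
So g(9) = 0.
By the Sprague-Grundy theorem, the Grundy value of a sum of independent games is the XOR of the component values.
Combined value = 0 ⊕ 7 ⊕ 2 ⊕ 0 = 5.

5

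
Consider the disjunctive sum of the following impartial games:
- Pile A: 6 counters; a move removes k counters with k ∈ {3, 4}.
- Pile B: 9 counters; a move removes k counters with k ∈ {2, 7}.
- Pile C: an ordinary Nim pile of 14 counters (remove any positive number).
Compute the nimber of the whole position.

12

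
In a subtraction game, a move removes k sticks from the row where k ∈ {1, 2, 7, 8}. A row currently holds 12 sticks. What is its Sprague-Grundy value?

Compute g(0), g(1), … for moves {1, 2, 7, 8}:
g(0) = mex{} = 0
g(1) = mex{0} = 1
g(2) = mex{0,1} = 2
g(3) = mex{1,2} = 0
g(4) = mex{0,2} = 1
g(5) = mex{0,1} = 2
g(6) = mex{1,2} = 0
g(7) = mex{0,2} = 1
g(8) = mex{0,1} = 2
g(9) = mex{1,2} = 0
g(10) = mex{0,2} = 1
g(11) = mex{0,1} = 2
g(12) = mex{1,2} = 0
So g(12) = 0.

0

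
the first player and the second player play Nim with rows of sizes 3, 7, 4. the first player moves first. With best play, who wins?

In binary:
  011  (3)
  111  (7)
  100  (4)
  ---
  000  (0)
The nim-sum is 0, so this is a P-position: the player to move is in a losing position under optimal play; the first player is about to move from it and so loses — the second player wins.

the second player wins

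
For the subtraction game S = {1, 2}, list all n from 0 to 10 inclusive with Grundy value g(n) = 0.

0, 3, 6, 9

Build the Grundy sequence with g(k) = mex{g(k−s) : s ∈ {1, 2}, s ≤ k}:
g(0) = mex{} = 0
g(1) = mex{0} = 1
g(2) = mex{0,1} = 2
g(3) = mex{1,2} = 0
g(4) = mex{0,2} = 1
g(5) = mex{0,1} = 2
g(6) = mex{1,2} = 0
g(7) = mex{0,2} = 1
g(8) = mex{0,1} = 2
g(9) = mex{1,2} = 0
g(10) = mex{0,2} = 1
The P-positions (g = 0) in 0..10 are 0, 3, 6, 9.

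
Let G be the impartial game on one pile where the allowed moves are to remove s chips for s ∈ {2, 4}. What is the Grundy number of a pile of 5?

Grundy values for subtraction set {2, 4}:
k:     0  1  2  3  4  5
g(k):  0  0  1  1  2  2
So g(5) = 2.

2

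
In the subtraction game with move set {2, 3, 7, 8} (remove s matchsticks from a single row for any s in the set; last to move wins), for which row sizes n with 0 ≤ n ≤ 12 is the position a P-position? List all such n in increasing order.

Grundy values for subtraction set {2, 3, 7, 8}:
k:     0  1  2  3  4  5  6  7  8  9 10 11 12
g(k):  0  0  1  1  2  0  0  1  1  2  0  0  1
The P-positions (g = 0) in 0..12 are 0, 1, 5, 6, 10, 11.

0, 1, 5, 6, 10, 11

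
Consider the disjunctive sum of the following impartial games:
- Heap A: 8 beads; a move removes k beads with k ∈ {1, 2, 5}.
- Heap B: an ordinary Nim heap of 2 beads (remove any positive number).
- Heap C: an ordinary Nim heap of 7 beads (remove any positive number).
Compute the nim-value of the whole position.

Grundy values for heap A (subtraction set {1, 2, 5}):
g(0) = mex{} = 0
g(1) = mex{0} = 1
g(2) = mex{0,1} = 2
g(3) = mex{1,2} = 0
g(4) = mex{0,2} = 1
g(5) = mex{0,1} = 2
g(6) = mex{1,2} = 0
g(7) = mex{0,2} = 1
g(8) = mex{0,1} = 2
So g(8) = 2.
Heap B is a plain Nim heap of size 2, so its Grundy value is 2.
Heap C is a plain Nim heap of size 7, so its Grundy value is 7.
The value of a disjunctive sum is the nim-sum of the parts.
Combined value = 2 XOR 2 XOR 7 = 7.

7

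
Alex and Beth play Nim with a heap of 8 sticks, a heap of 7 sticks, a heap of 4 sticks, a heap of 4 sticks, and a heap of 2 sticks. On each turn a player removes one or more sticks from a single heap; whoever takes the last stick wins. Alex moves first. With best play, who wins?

Nim-sum: 8 ^ 7 ^ 4 ^ 4 ^ 2 = 13.
The nim-sum is 13 ≠ 0, so this is an N-position: the player to move can win; Alex has a winning move.

Alex wins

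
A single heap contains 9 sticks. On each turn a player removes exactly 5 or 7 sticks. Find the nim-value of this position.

Grundy values for subtraction set {5, 7}:
g(0) = mex{} = 0
g(1) = mex{} = 0
g(2) = mex{} = 0
g(3) = mex{} = 0
g(4) = mex{} = 0
g(5) = mex{0} = 1
g(6) = mex{0} = 1
g(7) = mex{0} = 1
g(8) = mex{0} = 1
g(9) = mex{0} = 1
So g(9) = 1.

1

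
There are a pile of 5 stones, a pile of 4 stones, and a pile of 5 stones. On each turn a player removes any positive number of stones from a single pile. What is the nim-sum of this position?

Write each in binary and XOR column by column:
  101  (5)
  100  (4)
  101  (5)
  ---
  100  (4)

4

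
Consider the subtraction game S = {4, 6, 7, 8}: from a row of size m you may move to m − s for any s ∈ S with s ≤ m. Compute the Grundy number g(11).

Compute g(0), g(1), … for moves {4, 6, 7, 8}:
k:     0  1  2  3  4  5  6  7  8  9 10 11
g(k):  0  0  0  0  1  1  1  1  2  2  2  2
So g(11) = 2.

2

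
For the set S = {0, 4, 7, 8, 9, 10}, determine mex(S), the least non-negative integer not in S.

0 is in the set but 1 is not, so the mex is 1.

1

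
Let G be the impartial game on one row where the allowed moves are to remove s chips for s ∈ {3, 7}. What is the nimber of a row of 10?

0

Compute g(0), g(1), … for moves {3, 7}:
k:     0  1  2  3  4  5  6  7  8  9 10
g(k):  0  0  0  1  1  1  0  2  2  1  0
So g(10) = 0.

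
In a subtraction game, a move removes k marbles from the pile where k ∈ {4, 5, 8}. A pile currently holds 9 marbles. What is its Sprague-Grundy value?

2

Build the Grundy sequence with g(k) = mex{g(k−s) : s ∈ {4, 5, 8}, s ≤ k}:
g(0) = mex{} = 0
g(1) = mex{} = 0
g(2) = mex{} = 0
g(3) = mex{} = 0
g(4) = mex{0} = 1
g(5) = mex{0} = 1
g(6) = mex{0} = 1
g(7) = mex{0} = 1
g(8) = mex{0,1} = 2
g(9) = mex{0,1} = 2
So g(9) = 2.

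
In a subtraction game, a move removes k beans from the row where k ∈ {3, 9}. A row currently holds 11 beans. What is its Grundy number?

Grundy values for subtraction set {3, 9}:
g(0) = mex{} = 0
g(1) = mex{} = 0
g(2) = mex{} = 0
g(3) = mex{0} = 1
g(4) = mex{0} = 1
g(5) = mex{0} = 1
g(6) = mex{1} = 0
g(7) = mex{1} = 0
g(8) = mex{1} = 0
g(9) = mex{0} = 1
g(10) = mex{0} = 1
g(11) = mex{0} = 1
So g(11) = 1.

1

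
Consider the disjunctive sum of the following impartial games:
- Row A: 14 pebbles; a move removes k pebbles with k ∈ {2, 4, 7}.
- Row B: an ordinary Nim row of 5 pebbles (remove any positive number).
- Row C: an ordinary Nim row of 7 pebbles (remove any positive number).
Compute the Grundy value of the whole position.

3

Build the Grundy sequence for row A with g(k) = mex{g(k−s) : s ∈ {2, 4, 7}, s ≤ k}:
g(0) = mex{} = 0
g(1) = mex{} = 0
g(2) = mex{0} = 1
g(3) = mex{0} = 1
g(4) = mex{0,1} = 2
g(5) = mex{0,1} = 2
g(6) = mex{1,2} = 0
g(7) = mex{0,1,2} = 3
g(8) = mex{0,2} = 1
g(9) = mex{1,2,3} = 0
g(10) = mex{0,1} = 2
g(11) = mex{0,2,3} = 1
g(12) = mex{1,2} = 0
g(13) = mex{0,1} = 2
g(14) = mex{0,2,3} = 1
So g(14) = 1.
Row B is a plain Nim row of size 5, so its Grundy value is 5.
Row C is a plain Nim row of size 7, so its Grundy value is 7.
By the Sprague-Grundy theorem, the Grundy value of a sum of independent games is the XOR of the component values.
Combined value = 1 XOR 5 XOR 7 = 3.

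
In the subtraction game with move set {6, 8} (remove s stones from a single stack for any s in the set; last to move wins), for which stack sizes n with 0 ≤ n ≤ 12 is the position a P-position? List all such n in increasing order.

Grundy values for subtraction set {6, 8}:
g(0) = mex{} = 0
g(1) = mex{} = 0
g(2) = mex{} = 0
g(3) = mex{} = 0
g(4) = mex{} = 0
g(5) = mex{} = 0
g(6) = mex{0} = 1
g(7) = mex{0} = 1
g(8) = mex{0} = 1
g(9) = mex{0} = 1
g(10) = mex{0} = 1
g(11) = mex{0} = 1
g(12) = mex{0,1} = 2
The P-positions (g = 0) in 0..12 are 0, 1, 2, 3, 4, 5.

0, 1, 2, 3, 4, 5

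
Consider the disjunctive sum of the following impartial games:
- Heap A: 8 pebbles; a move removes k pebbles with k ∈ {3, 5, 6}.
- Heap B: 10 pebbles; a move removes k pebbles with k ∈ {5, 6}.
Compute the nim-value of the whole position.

Grundy values for heap A (subtraction set {3, 5, 6}):
k:     0  1  2  3  4  5  6  7  8
g(k):  0  0  0  1  1  1  2  2  2
So g(8) = 2.
For heap B, compute g(0), g(1), … with moves {5, 6}:
g(0) = mex{} = 0
g(1) = mex{} = 0
g(2) = mex{} = 0
g(3) = mex{} = 0
g(4) = mex{} = 0
g(5) = mex{0} = 1
g(6) = mex{0} = 1
g(7) = mex{0} = 1
g(8) = mex{0} = 1
g(9) = mex{0} = 1
g(10) = mex{0,1} = 2
So g(10) = 2.
By the Sprague-Grundy theorem, the Grundy value of a sum of independent games is the XOR of the component values.
Combined value = 2 ⊕ 2 = 0.

0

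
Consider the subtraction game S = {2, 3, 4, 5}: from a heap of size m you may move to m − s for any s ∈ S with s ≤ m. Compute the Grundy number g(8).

0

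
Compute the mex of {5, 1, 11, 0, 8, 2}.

3

The values 0, 1, 2 are all present; 3 is the first non-negative integer missing from the set.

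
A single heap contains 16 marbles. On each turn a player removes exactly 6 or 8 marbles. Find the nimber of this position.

Compute g(0), g(1), … for moves {6, 8}:
k:     0  1  2  3  4  5  6  7  8  9 10 11 12 13 14 15 16
g(k):  0  0  0  0  0  0  1  1  1  1  1  1  2  2  0  0  0
So g(16) = 0.

0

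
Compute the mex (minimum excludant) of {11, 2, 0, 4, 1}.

3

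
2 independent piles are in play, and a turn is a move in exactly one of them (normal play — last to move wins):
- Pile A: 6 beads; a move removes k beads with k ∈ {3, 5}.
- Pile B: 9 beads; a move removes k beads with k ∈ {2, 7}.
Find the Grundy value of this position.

Grundy values for pile A (subtraction set {3, 5}):
g(0) = mex{} = 0
g(1) = mex{} = 0
g(2) = mex{} = 0
g(3) = mex{0} = 1
g(4) = mex{0} = 1
g(5) = mex{0} = 1
g(6) = mex{0,1} = 2
So g(6) = 2.
Build the Grundy sequence for pile B with g(k) = mex{g(k−s) : s ∈ {2, 7}, s ≤ k}:
g(0) = mex{} = 0
g(1) = mex{} = 0
g(2) = mex{0} = 1
g(3) = mex{0} = 1
g(4) = mex{1} = 0
g(5) = mex{1} = 0
g(6) = mex{0} = 1
g(7) = mex{0} = 1
g(8) = mex{0,1} = 2
g(9) = mex{1} = 0
So g(9) = 0.
By the Sprague-Grundy theorem, the Grundy value of a sum of independent games is the XOR of the component values.
Combined value = 2 XOR 0 = 2.

2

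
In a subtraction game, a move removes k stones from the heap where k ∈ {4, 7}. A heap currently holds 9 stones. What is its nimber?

2

Build the Grundy sequence with g(k) = mex{g(k−s) : s ∈ {4, 7}, s ≤ k}:
g(0) = mex{} = 0
g(1) = mex{} = 0
g(2) = mex{} = 0
g(3) = mex{} = 0
g(4) = mex{0} = 1
g(5) = mex{0} = 1
g(6) = mex{0} = 1
g(7) = mex{0} = 1
g(8) = mex{0,1} = 2
g(9) = mex{0,1} = 2
So g(9) = 2.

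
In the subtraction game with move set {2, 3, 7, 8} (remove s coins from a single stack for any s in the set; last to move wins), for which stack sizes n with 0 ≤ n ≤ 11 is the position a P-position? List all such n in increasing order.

0, 1, 5, 6, 10, 11

Compute g(0), g(1), … for moves {2, 3, 7, 8}:
k:     0  1  2  3  4  5  6  7  8  9 10 11
g(k):  0  0  1  1  2  0  0  1  1  2  0  0
The P-positions (g = 0) in 0..11 are 0, 1, 5, 6, 10, 11.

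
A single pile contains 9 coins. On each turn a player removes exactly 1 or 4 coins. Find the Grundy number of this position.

2

Build the Grundy sequence with g(k) = mex{g(k−s) : s ∈ {1, 4}, s ≤ k}:
g(0) = mex{} = 0
g(1) = mex{0} = 1
g(2) = mex{1} = 0
g(3) = mex{0} = 1
g(4) = mex{0,1} = 2
g(5) = mex{1,2} = 0
g(6) = mex{0} = 1
g(7) = mex{1} = 0
g(8) = mex{0,2} = 1
g(9) = mex{0,1} = 2
So g(9) = 2.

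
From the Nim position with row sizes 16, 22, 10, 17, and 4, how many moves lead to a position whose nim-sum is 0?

3

Nim-sum: 16 XOR 22 XOR 10 XOR 17 XOR 4 = 25.
The overall nim-sum is X = 25. A row of size p has a winning move iff p XOR X < p (reduce it to p XOR X).
  16: 16 XOR 25 = 9 < 16 — winning move (to 9).
  22: 22 XOR 25 = 15 < 22 — winning move (to 15).
  10: 10 XOR 25 = 19 ≥ 10 — no move.
  17: 17 XOR 25 = 8 < 17 — winning move (to 8).
  4: 4 XOR 25 = 29 ≥ 4 — no move.
That gives 3 winning moves.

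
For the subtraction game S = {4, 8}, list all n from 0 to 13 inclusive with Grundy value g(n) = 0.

0, 1, 2, 3, 12, 13

Compute g(0), g(1), … for moves {4, 8}:
k:     0  1  2  3  4  5  6  7  8  9 10 11 12 13
g(k):  0  0  0  0  1  1  1  1  2  2  2  2  0  0
The P-positions (g = 0) in 0..13 are 0, 1, 2, 3, 12, 13.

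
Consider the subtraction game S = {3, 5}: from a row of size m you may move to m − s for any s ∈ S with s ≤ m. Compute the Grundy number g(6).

2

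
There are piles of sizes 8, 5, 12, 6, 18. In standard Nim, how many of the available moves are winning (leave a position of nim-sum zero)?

1

Nim-sum: 8 ^ 5 ^ 12 ^ 6 ^ 18 = 21.
The overall nim-sum is X = 21. A pile of size p has a winning move iff p XOR X < p (reduce it to p XOR X).
  8: 8 XOR 21 = 29 ≥ 8 — no move.
  5: 5 XOR 21 = 16 ≥ 5 — no move.
  12: 12 XOR 21 = 25 ≥ 12 — no move.
  6: 6 XOR 21 = 19 ≥ 6 — no move.
  18: 18 XOR 21 = 7 < 18 — winning move (to 7).
That gives 1 winning move.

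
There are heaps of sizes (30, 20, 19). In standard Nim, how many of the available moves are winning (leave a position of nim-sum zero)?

Compute the nim-sum pairwise:
30 ⊕ 20 = 10
10 ⊕ 19 = 25
The overall nim-sum is X = 25. A heap of size p has a winning move iff p XOR X < p (reduce it to p XOR X).
  30: 30 XOR 25 = 7 < 30 — winning move (to 7).
  20: 20 XOR 25 = 13 < 20 — winning move (to 13).
  19: 19 XOR 25 = 10 < 19 — winning move (to 10).
That gives 3 winning moves.

3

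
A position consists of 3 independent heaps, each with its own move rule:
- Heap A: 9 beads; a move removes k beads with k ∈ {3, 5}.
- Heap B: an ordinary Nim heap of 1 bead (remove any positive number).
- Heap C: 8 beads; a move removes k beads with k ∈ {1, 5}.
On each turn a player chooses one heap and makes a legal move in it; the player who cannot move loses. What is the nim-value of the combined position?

1

For heap A, compute g(0), g(1), … with moves {3, 5}:
g(0) = mex{} = 0
g(1) = mex{} = 0
g(2) = mex{} = 0
g(3) = mex{0} = 1
g(4) = mex{0} = 1
g(5) = mex{0} = 1
g(6) = mex{0,1} = 2
g(7) = mex{0,1} = 2
g(8) = mex{1} = 0
g(9) = mex{1,2} = 0
So g(9) = 0.
Heap B is a plain Nim heap of size 1, so its Grundy value is 1.
Grundy values for heap C (subtraction set {1, 5}):
k:     0  1  2  3  4  5  6  7  8
g(k):  0  1  0  1  0  1  0  1  0
So g(8) = 0.
The value of a disjunctive sum is the nim-sum of the parts.
Combined value = 0 ⊕ 1 ⊕ 0 = 1.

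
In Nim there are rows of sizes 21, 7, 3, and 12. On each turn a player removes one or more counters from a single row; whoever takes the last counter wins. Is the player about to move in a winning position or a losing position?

Winning position

Bitwise XOR of the heap sizes:
  10101  (21)
  00111  (7)
  00011  (3)
  01100  (12)
  -----
  11101  (29)
The nim-sum is 29 ≠ 0, so this is an N-position: the player to move can win.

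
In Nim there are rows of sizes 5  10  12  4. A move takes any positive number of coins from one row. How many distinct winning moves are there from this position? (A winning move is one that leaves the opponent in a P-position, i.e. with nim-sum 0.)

In binary:
  0101  (5)
  1010  (10)
  1100  (12)
  0100  (4)
  ----
  0111  (7)
The overall nim-sum is X = 7. A row of size p has a winning move iff p XOR X < p (reduce it to p XOR X).
  5: 5 XOR 7 = 2 < 5 — winning move (to 2).
  10: 10 XOR 7 = 13 ≥ 10 — no move.
  12: 12 XOR 7 = 11 < 12 — winning move (to 11).
  4: 4 XOR 7 = 3 < 4 — winning move (to 3).
That gives 3 winning moves.

3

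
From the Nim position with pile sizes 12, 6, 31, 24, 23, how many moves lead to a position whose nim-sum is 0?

Compute the nim-sum pairwise:
12 ⊕ 6 = 10
10 ⊕ 31 = 21
21 ⊕ 24 = 13
13 ⊕ 23 = 26
The overall nim-sum is X = 26. A pile of size p has a winning move iff p XOR X < p (reduce it to p XOR X).
  12: 12 XOR 26 = 22 ≥ 12 — no move.
  6: 6 XOR 26 = 28 ≥ 6 — no move.
  31: 31 XOR 26 = 5 < 31 — winning move (to 5).
  24: 24 XOR 26 = 2 < 24 — winning move (to 2).
  23: 23 XOR 26 = 13 < 23 — winning move (to 13).
That gives 3 winning moves.

3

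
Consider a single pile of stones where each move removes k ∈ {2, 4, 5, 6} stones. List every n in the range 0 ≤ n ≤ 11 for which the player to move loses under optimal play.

0, 1, 8, 9

Build the Grundy sequence with g(k) = mex{g(k−s) : s ∈ {2, 4, 5, 6}, s ≤ k}:
g(0) = mex{} = 0
g(1) = mex{} = 0
g(2) = mex{0} = 1
g(3) = mex{0} = 1
g(4) = mex{0,1} = 2
g(5) = mex{0,1} = 2
g(6) = mex{0,1,2} = 3
g(7) = mex{0,1,2} = 3
g(8) = mex{1,2,3} = 0
g(9) = mex{1,2,3} = 0
g(10) = mex{0,2,3} = 1
g(11) = mex{0,2,3} = 1
The P-positions (g = 0) in 0..11 are 0, 1, 8, 9.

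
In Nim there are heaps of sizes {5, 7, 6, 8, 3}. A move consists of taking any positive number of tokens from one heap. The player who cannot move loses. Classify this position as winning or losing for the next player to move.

Winning position

Nim-sum: 5 ⊕ 7 ⊕ 6 ⊕ 8 ⊕ 3 = 15.
The nim-sum is 15 ≠ 0, so this is an N-position: the player to move can win.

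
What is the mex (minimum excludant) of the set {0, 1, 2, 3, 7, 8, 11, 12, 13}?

4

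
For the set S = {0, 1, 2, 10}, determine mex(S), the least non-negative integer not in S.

3

The values 0, 1, 2 are all present; 3 is the first non-negative integer missing from the set.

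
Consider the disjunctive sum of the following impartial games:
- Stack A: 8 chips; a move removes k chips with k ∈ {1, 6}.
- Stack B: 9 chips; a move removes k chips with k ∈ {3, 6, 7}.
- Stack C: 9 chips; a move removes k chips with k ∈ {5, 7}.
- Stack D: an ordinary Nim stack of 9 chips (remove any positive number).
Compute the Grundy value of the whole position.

10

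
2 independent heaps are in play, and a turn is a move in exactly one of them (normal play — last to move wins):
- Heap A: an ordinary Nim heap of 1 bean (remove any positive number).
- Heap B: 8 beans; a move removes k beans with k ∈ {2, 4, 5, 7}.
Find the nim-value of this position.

5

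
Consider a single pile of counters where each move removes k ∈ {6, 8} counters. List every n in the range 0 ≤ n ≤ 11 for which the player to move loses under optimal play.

0, 1, 2, 3, 4, 5

Build the Grundy sequence with g(k) = mex{g(k−s) : s ∈ {6, 8}, s ≤ k}:
k:     0  1  2  3  4  5  6  7  8  9 10 11
g(k):  0  0  0  0  0  0  1  1  1  1  1  1
The P-positions (g = 0) in 0..11 are 0, 1, 2, 3, 4, 5.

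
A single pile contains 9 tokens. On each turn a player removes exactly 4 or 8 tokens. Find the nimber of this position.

2

Build the Grundy sequence with g(k) = mex{g(k−s) : s ∈ {4, 8}, s ≤ k}:
k:     0  1  2  3  4  5  6  7  8  9
g(k):  0  0  0  0  1  1  1  1  2  2
So g(9) = 2.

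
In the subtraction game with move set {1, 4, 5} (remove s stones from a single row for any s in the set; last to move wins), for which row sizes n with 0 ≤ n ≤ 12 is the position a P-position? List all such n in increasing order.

0, 2, 8, 10

Grundy values for subtraction set {1, 4, 5}:
g(0) = mex{} = 0
g(1) = mex{0} = 1
g(2) = mex{1} = 0
g(3) = mex{0} = 1
g(4) = mex{0,1} = 2
g(5) = mex{0,1,2} = 3
g(6) = mex{0,1,3} = 2
g(7) = mex{0,1,2} = 3
g(8) = mex{1,2,3} = 0
g(9) = mex{0,2,3} = 1
g(10) = mex{1,2,3} = 0
g(11) = mex{0,2,3} = 1
g(12) = mex{0,1,3} = 2
The P-positions (g = 0) in 0..12 are 0, 2, 8, 10.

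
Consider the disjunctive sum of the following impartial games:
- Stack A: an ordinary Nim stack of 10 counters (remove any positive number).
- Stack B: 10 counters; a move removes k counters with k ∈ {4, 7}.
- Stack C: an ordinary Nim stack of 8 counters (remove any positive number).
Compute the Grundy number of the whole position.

0

Stack A is a plain Nim stack of size 10, so its Grundy value is 10.
For stack B, compute g(0), g(1), … with moves {4, 7}:
k:     0  1  2  3  4  5  6  7  8  9 10
g(k):  0  0  0  0  1  1  1  1  2  2  2
So g(10) = 2.
Stack C is a plain Nim stack of size 8, so its Grundy value is 8.
The value of a disjunctive sum is the nim-sum of the parts.
Combined value = 10 XOR 2 XOR 8 = 0.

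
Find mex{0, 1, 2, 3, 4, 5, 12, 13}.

6

The values 0, 1, 2, 3, 4, 5 are all present; 6 is the first non-negative integer missing from the set.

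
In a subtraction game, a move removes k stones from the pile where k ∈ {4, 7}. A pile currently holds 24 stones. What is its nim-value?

Build the Grundy sequence with g(k) = mex{g(k−s) : s ∈ {4, 7}, s ≤ k}:
k:     0  1  2  3  4  5  6  7  8  9 10 11 12 13 14 15 16 17 18 19 20 21 22 23 24
g(k):  0  0  0  0  1  1  1  1  2  2  2  0  0  0  0  1  1  1  1  2  2  2  0  0  0
So g(24) = 0.

0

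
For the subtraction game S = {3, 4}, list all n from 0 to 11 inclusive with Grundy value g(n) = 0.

0, 1, 2, 7, 8, 9

Build the Grundy sequence with g(k) = mex{g(k−s) : s ∈ {3, 4}, s ≤ k}:
k:     0  1  2  3  4  5  6  7  8  9 10 11
g(k):  0  0  0  1  1  1  2  0  0  0  1  1
The P-positions (g = 0) in 0..11 are 0, 1, 2, 7, 8, 9.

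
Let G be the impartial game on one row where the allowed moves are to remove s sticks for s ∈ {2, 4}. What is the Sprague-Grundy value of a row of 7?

Build the Grundy sequence with g(k) = mex{g(k−s) : s ∈ {2, 4}, s ≤ k}:
k:     0  1  2  3  4  5  6  7
g(k):  0  0  1  1  2  2  0  0
So g(7) = 0.

0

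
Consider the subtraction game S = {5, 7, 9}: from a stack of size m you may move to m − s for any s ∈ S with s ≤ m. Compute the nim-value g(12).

Build the Grundy sequence with g(k) = mex{g(k−s) : s ∈ {5, 7, 9}, s ≤ k}:
k:     0  1  2  3  4  5  6  7  8  9 10 11 12
g(k):  0  0  0  0  0  1  1  1  1  1  2  2  2
So g(12) = 2.

2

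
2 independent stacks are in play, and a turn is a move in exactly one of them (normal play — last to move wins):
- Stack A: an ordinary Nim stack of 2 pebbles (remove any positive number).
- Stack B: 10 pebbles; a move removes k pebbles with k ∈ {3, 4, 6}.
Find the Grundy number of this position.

Stack A is a plain Nim stack of size 2, so its Grundy value is 2.
Grundy values for stack B (subtraction set {3, 4, 6}):
k:     0  1  2  3  4  5  6  7  8  9 10
g(k):  0  0  0  1  1  1  2  2  2  0  0
So g(10) = 0.
By the Sprague-Grundy theorem, the Grundy value of a sum of independent games is the XOR of the component values.
Combined value = 2 ⊕ 0 = 2.

2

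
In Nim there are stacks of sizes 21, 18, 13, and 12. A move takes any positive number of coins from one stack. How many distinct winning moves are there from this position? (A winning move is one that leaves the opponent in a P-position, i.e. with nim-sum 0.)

3

Compute the nim-sum pairwise:
21 ^ 18 = 7
7 ^ 13 = 10
10 ^ 12 = 6
The overall nim-sum is X = 6. A stack of size p has a winning move iff p XOR X < p (reduce it to p XOR X).
  21: 21 XOR 6 = 19 < 21 — winning move (to 19).
  18: 18 XOR 6 = 20 ≥ 18 — no move.
  13: 13 XOR 6 = 11 < 13 — winning move (to 11).
  12: 12 XOR 6 = 10 < 12 — winning move (to 10).
That gives 3 winning moves.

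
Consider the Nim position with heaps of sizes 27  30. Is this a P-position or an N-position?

N-position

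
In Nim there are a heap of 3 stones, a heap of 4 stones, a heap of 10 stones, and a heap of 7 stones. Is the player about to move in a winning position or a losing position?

In binary:
  0011  (3)
  0100  (4)
  1010  (10)
  0111  (7)
  ----
  1010  (10)
The nim-sum is 10 ≠ 0, so this is an N-position: the player to move can win.

Winning position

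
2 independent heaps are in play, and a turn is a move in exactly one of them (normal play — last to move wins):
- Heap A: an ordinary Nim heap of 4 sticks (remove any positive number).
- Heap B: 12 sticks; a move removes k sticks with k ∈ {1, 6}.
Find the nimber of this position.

5

Heap A is a plain Nim heap of size 4, so its Grundy value is 4.
Grundy values for heap B (subtraction set {1, 6}):
g(0) = mex{} = 0
g(1) = mex{0} = 1
g(2) = mex{1} = 0
g(3) = mex{0} = 1
g(4) = mex{1} = 0
g(5) = mex{0} = 1
g(6) = mex{0,1} = 2
g(7) = mex{1,2} = 0
g(8) = mex{0} = 1
g(9) = mex{1} = 0
g(10) = mex{0} = 1
g(11) = mex{1} = 0
g(12) = mex{0,2} = 1
So g(12) = 1.
By the Sprague-Grundy theorem, the Grundy value of a sum of independent games is the XOR of the component values.
Combined value = 4 ⊕ 1 = 5.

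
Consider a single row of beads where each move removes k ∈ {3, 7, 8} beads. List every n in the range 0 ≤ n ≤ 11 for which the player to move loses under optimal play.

0, 1, 2, 6, 11

Build the Grundy sequence with g(k) = mex{g(k−s) : s ∈ {3, 7, 8}, s ≤ k}:
k:     0  1  2  3  4  5  6  7  8  9 10 11
g(k):  0  0  0  1  1  1  0  2  2  1  3  0
The P-positions (g = 0) in 0..11 are 0, 1, 2, 6, 11.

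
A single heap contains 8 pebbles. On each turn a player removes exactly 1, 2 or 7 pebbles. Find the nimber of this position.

2

Compute g(0), g(1), … for moves {1, 2, 7}:
k:     0  1  2  3  4  5  6  7  8
g(k):  0  1  2  0  1  2  0  1  2
So g(8) = 2.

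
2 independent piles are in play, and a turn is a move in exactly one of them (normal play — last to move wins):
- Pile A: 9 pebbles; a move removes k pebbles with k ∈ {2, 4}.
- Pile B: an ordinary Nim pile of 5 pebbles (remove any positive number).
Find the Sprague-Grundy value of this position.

4

For pile A, compute g(0), g(1), … with moves {2, 4}:
g(0) = mex{} = 0
g(1) = mex{} = 0
g(2) = mex{0} = 1
g(3) = mex{0} = 1
g(4) = mex{0,1} = 2
g(5) = mex{0,1} = 2
g(6) = mex{1,2} = 0
g(7) = mex{1,2} = 0
g(8) = mex{0,2} = 1
g(9) = mex{0,2} = 1
So g(9) = 1.
Pile B is a plain Nim pile of size 5, so its Grundy value is 5.
The value of a disjunctive sum is the nim-sum of the parts.
Combined value = 1 ⊕ 5 = 4.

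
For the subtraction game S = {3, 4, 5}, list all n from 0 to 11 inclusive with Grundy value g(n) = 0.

Compute g(0), g(1), … for moves {3, 4, 5}:
g(0) = mex{} = 0
g(1) = mex{} = 0
g(2) = mex{} = 0
g(3) = mex{0} = 1
g(4) = mex{0} = 1
g(5) = mex{0} = 1
g(6) = mex{0,1} = 2
g(7) = mex{0,1} = 2
g(8) = mex{1} = 0
g(9) = mex{1,2} = 0
g(10) = mex{1,2} = 0
g(11) = mex{0,2} = 1
The P-positions (g = 0) in 0..11 are 0, 1, 2, 8, 9, 10.

0, 1, 2, 8, 9, 10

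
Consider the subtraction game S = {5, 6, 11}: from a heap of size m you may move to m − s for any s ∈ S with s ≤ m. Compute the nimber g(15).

Build the Grundy sequence with g(k) = mex{g(k−s) : s ∈ {5, 6, 11}, s ≤ k}:
k:     0  1  2  3  4  5  6  7  8  9 10 11 12 13 14 15
g(k):  0  0  0  0  0  1  1  1  1  1  2  2  2  2  2  3
So g(15) = 3.

3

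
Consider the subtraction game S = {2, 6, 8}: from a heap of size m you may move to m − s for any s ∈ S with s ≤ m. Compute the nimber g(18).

Build the Grundy sequence with g(k) = mex{g(k−s) : s ∈ {2, 6, 8}, s ≤ k}:
k:     0  1  2  3  4  5  6  7  8  9 10 11 12 13 14 15 16 17 18
g(k):  0  0  1  1  0  0  1  1  2  2  3  3  2  2  0  0  1  1  0
So g(18) = 0.

0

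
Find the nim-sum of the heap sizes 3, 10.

9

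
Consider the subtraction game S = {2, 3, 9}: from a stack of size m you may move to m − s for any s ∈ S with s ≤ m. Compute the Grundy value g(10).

Compute g(0), g(1), … for moves {2, 3, 9}:
k:     0  1  2  3  4  5  6  7  8  9 10
g(k):  0  0  1  1  2  0  0  1  1  2  2
So g(10) = 2.

2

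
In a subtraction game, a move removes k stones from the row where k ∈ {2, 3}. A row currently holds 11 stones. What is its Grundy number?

0

Build the Grundy sequence with g(k) = mex{g(k−s) : s ∈ {2, 3}, s ≤ k}:
g(0) = mex{} = 0
g(1) = mex{} = 0
g(2) = mex{0} = 1
g(3) = mex{0} = 1
g(4) = mex{0,1} = 2
g(5) = mex{1} = 0
g(6) = mex{1,2} = 0
g(7) = mex{0,2} = 1
g(8) = mex{0} = 1
g(9) = mex{0,1} = 2
g(10) = mex{1} = 0
g(11) = mex{1,2} = 0
So g(11) = 0.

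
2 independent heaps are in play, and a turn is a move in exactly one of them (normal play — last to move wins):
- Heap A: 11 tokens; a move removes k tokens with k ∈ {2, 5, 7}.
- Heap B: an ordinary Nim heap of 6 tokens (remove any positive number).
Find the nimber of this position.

5

Grundy values for heap A (subtraction set {2, 5, 7}):
k:     0  1  2  3  4  5  6  7  8  9 10 11
g(k):  0  0  1  1  0  2  1  3  2  2  0  3
So g(11) = 3.
Heap B is a plain Nim heap of size 6, so its Grundy value is 6.
By the Sprague-Grundy theorem, the Grundy value of a sum of independent games is the XOR of the component values.
Combined value = 3 XOR 6 = 5.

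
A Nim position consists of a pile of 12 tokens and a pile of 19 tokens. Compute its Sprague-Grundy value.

In binary:
  01100  (12)
  10011  (19)
  -----
  11111  (31)

31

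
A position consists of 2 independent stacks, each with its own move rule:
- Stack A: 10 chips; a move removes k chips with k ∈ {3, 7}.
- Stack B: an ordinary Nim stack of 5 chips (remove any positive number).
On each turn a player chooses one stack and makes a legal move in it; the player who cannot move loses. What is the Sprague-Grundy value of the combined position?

Grundy values for stack A (subtraction set {3, 7}):
g(0) = mex{} = 0
g(1) = mex{} = 0
g(2) = mex{} = 0
g(3) = mex{0} = 1
g(4) = mex{0} = 1
g(5) = mex{0} = 1
g(6) = mex{1} = 0
g(7) = mex{0,1} = 2
g(8) = mex{0,1} = 2
g(9) = mex{0} = 1
g(10) = mex{1,2} = 0
So g(10) = 0.
Stack B is a plain Nim stack of size 5, so its Grundy value is 5.
By the Sprague-Grundy theorem, the Grundy value of a sum of independent games is the XOR of the component values.
Combined value = 0 ⊕ 5 = 5.

5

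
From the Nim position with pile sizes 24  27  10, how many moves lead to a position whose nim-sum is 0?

Compute the nim-sum pairwise:
24 ⊕ 27 = 3
3 ⊕ 10 = 9
The overall nim-sum is X = 9. A pile of size p has a winning move iff p XOR X < p (reduce it to p XOR X).
  24: 24 XOR 9 = 17 < 24 — winning move (to 17).
  27: 27 XOR 9 = 18 < 27 — winning move (to 18).
  10: 10 XOR 9 = 3 < 10 — winning move (to 3).
That gives 3 winning moves.

3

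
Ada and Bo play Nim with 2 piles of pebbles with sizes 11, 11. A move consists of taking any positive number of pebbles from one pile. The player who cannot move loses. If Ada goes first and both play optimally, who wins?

Nim-sum: 11 ⊕ 11 = 0.
The nim-sum is 0, so this is a P-position: the player to move is in a losing position under optimal play; Ada is about to move from it and so loses — Bo wins.

Bo wins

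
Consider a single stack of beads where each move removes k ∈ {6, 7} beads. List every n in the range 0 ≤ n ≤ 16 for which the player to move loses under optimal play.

0, 1, 2, 3, 4, 5, 13, 14, 15, 16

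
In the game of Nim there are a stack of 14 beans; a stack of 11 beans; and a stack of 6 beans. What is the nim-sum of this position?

3

Nim-sum: 14 ^ 11 ^ 6 = 3.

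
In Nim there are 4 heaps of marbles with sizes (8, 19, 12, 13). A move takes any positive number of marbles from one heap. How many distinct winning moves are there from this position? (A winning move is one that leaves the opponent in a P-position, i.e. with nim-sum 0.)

Compute the nim-sum pairwise:
8 ⊕ 19 = 27
27 ⊕ 12 = 23
23 ⊕ 13 = 26
The overall nim-sum is X = 26. A heap of size p has a winning move iff p XOR X < p (reduce it to p XOR X).
  8: 8 XOR 26 = 18 ≥ 8 — no move.
  19: 19 XOR 26 = 9 < 19 — winning move (to 9).
  12: 12 XOR 26 = 22 ≥ 12 — no move.
  13: 13 XOR 26 = 23 ≥ 13 — no move.
That gives 1 winning move.

1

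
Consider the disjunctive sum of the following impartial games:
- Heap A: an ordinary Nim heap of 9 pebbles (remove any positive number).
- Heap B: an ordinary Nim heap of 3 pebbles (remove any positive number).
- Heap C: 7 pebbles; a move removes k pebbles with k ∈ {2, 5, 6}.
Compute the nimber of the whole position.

9

Heap A is a plain Nim heap of size 9, so its Grundy value is 9.
Heap B is a plain Nim heap of size 3, so its Grundy value is 3.
For heap C, compute g(0), g(1), … with moves {2, 5, 6}:
g(0) = mex{} = 0
g(1) = mex{} = 0
g(2) = mex{0} = 1
g(3) = mex{0} = 1
g(4) = mex{1} = 0
g(5) = mex{0,1} = 2
g(6) = mex{0} = 1
g(7) = mex{0,1,2} = 3
So g(7) = 3.
The value of a disjunctive sum is the nim-sum of the parts.
Combined value = 9 XOR 3 XOR 3 = 9.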